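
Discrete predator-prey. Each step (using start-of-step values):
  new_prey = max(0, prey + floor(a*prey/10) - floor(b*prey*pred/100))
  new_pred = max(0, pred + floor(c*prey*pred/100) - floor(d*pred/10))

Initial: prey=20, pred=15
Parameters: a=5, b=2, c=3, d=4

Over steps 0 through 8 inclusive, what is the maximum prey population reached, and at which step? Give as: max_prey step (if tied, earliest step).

Answer: 30 3

Derivation:
Step 1: prey: 20+10-6=24; pred: 15+9-6=18
Step 2: prey: 24+12-8=28; pred: 18+12-7=23
Step 3: prey: 28+14-12=30; pred: 23+19-9=33
Step 4: prey: 30+15-19=26; pred: 33+29-13=49
Step 5: prey: 26+13-25=14; pred: 49+38-19=68
Step 6: prey: 14+7-19=2; pred: 68+28-27=69
Step 7: prey: 2+1-2=1; pred: 69+4-27=46
Step 8: prey: 1+0-0=1; pred: 46+1-18=29
Max prey = 30 at step 3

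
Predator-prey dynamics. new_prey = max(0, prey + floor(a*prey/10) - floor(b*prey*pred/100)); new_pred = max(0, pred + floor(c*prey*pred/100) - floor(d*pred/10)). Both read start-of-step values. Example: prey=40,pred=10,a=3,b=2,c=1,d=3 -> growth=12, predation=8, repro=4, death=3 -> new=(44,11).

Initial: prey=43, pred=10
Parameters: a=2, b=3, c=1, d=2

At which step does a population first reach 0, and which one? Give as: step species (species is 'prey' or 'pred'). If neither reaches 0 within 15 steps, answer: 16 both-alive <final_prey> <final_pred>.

Step 1: prey: 43+8-12=39; pred: 10+4-2=12
Step 2: prey: 39+7-14=32; pred: 12+4-2=14
Step 3: prey: 32+6-13=25; pred: 14+4-2=16
Step 4: prey: 25+5-12=18; pred: 16+4-3=17
Step 5: prey: 18+3-9=12; pred: 17+3-3=17
Step 6: prey: 12+2-6=8; pred: 17+2-3=16
Step 7: prey: 8+1-3=6; pred: 16+1-3=14
Step 8: prey: 6+1-2=5; pred: 14+0-2=12
Step 9: prey: 5+1-1=5; pred: 12+0-2=10
Step 10: prey: 5+1-1=5; pred: 10+0-2=8
Step 11: prey: 5+1-1=5; pred: 8+0-1=7
Step 12: prey: 5+1-1=5; pred: 7+0-1=6
Step 13: prey: 5+1-0=6; pred: 6+0-1=5
Step 14: prey: 6+1-0=7; pred: 5+0-1=4
Step 15: prey: 7+1-0=8; pred: 4+0-0=4
No extinction within 15 steps

Answer: 16 both-alive 8 4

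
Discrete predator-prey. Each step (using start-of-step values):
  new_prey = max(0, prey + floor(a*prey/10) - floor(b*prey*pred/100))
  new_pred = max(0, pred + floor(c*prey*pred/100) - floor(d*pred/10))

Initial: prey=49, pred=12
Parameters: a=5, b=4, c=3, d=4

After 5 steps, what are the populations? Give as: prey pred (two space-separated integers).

Answer: 0 26

Derivation:
Step 1: prey: 49+24-23=50; pred: 12+17-4=25
Step 2: prey: 50+25-50=25; pred: 25+37-10=52
Step 3: prey: 25+12-52=0; pred: 52+39-20=71
Step 4: prey: 0+0-0=0; pred: 71+0-28=43
Step 5: prey: 0+0-0=0; pred: 43+0-17=26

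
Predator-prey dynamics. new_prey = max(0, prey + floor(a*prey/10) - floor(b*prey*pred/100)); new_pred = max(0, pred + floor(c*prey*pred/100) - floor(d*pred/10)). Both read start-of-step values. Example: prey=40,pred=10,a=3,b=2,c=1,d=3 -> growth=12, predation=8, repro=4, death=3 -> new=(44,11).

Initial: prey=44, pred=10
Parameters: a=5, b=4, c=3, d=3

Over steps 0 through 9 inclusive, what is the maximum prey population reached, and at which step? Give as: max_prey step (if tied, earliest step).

Answer: 49 1

Derivation:
Step 1: prey: 44+22-17=49; pred: 10+13-3=20
Step 2: prey: 49+24-39=34; pred: 20+29-6=43
Step 3: prey: 34+17-58=0; pred: 43+43-12=74
Step 4: prey: 0+0-0=0; pred: 74+0-22=52
Step 5: prey: 0+0-0=0; pred: 52+0-15=37
Step 6: prey: 0+0-0=0; pred: 37+0-11=26
Step 7: prey: 0+0-0=0; pred: 26+0-7=19
Step 8: prey: 0+0-0=0; pred: 19+0-5=14
Step 9: prey: 0+0-0=0; pred: 14+0-4=10
Max prey = 49 at step 1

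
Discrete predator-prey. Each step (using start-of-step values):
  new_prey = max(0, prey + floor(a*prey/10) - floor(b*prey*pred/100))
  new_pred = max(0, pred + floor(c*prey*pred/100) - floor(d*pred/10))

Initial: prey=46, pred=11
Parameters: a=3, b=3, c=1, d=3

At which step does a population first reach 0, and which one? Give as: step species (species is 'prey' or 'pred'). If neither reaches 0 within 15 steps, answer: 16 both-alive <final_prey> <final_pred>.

Step 1: prey: 46+13-15=44; pred: 11+5-3=13
Step 2: prey: 44+13-17=40; pred: 13+5-3=15
Step 3: prey: 40+12-18=34; pred: 15+6-4=17
Step 4: prey: 34+10-17=27; pred: 17+5-5=17
Step 5: prey: 27+8-13=22; pred: 17+4-5=16
Step 6: prey: 22+6-10=18; pred: 16+3-4=15
Step 7: prey: 18+5-8=15; pred: 15+2-4=13
Step 8: prey: 15+4-5=14; pred: 13+1-3=11
Step 9: prey: 14+4-4=14; pred: 11+1-3=9
Step 10: prey: 14+4-3=15; pred: 9+1-2=8
Step 11: prey: 15+4-3=16; pred: 8+1-2=7
Step 12: prey: 16+4-3=17; pred: 7+1-2=6
Step 13: prey: 17+5-3=19; pred: 6+1-1=6
Step 14: prey: 19+5-3=21; pred: 6+1-1=6
Step 15: prey: 21+6-3=24; pred: 6+1-1=6
No extinction within 15 steps

Answer: 16 both-alive 24 6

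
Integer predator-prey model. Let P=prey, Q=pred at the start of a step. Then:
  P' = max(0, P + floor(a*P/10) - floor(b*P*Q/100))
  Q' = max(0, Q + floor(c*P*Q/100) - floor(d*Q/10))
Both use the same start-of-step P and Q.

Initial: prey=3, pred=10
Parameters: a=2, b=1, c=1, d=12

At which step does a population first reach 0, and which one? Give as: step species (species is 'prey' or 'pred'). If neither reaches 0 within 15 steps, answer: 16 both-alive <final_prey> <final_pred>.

Answer: 1 pred

Derivation:
Step 1: prey: 3+0-0=3; pred: 10+0-12=0
First extinction: pred at step 1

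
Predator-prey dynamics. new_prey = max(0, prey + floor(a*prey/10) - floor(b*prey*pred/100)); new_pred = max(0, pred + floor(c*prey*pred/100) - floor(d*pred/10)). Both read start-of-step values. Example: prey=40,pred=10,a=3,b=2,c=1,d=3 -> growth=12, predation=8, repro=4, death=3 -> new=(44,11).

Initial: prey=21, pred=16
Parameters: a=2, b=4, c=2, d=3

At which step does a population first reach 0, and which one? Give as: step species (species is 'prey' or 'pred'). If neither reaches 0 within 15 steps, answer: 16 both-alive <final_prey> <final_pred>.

Step 1: prey: 21+4-13=12; pred: 16+6-4=18
Step 2: prey: 12+2-8=6; pred: 18+4-5=17
Step 3: prey: 6+1-4=3; pred: 17+2-5=14
Step 4: prey: 3+0-1=2; pred: 14+0-4=10
Step 5: prey: 2+0-0=2; pred: 10+0-3=7
Step 6: prey: 2+0-0=2; pred: 7+0-2=5
Step 7: prey: 2+0-0=2; pred: 5+0-1=4
Step 8: prey: 2+0-0=2; pred: 4+0-1=3
Step 9: prey: 2+0-0=2; pred: 3+0-0=3
Steps 10-15: state stable at prey=2, pred=3 (no change)
No extinction within 15 steps

Answer: 16 both-alive 2 3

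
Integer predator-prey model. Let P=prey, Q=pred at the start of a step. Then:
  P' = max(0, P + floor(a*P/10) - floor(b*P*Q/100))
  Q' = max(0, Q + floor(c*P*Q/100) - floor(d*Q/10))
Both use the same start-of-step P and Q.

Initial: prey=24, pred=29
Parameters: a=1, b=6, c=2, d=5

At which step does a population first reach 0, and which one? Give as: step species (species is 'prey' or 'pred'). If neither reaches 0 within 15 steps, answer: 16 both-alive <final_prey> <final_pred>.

Answer: 1 prey

Derivation:
Step 1: prey: 24+2-41=0; pred: 29+13-14=28
First extinction: prey at step 1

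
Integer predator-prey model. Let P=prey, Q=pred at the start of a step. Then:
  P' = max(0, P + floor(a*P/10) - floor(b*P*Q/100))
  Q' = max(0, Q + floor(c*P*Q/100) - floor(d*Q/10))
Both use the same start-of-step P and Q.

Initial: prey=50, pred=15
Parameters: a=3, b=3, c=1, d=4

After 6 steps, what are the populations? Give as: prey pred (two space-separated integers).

Step 1: prey: 50+15-22=43; pred: 15+7-6=16
Step 2: prey: 43+12-20=35; pred: 16+6-6=16
Step 3: prey: 35+10-16=29; pred: 16+5-6=15
Step 4: prey: 29+8-13=24; pred: 15+4-6=13
Step 5: prey: 24+7-9=22; pred: 13+3-5=11
Step 6: prey: 22+6-7=21; pred: 11+2-4=9

Answer: 21 9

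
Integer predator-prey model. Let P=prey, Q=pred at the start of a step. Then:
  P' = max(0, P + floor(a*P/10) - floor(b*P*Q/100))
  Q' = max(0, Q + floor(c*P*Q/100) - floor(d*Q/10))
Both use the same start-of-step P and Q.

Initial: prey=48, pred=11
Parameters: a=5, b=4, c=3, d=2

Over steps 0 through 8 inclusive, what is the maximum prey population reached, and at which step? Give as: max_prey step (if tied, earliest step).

Answer: 51 1

Derivation:
Step 1: prey: 48+24-21=51; pred: 11+15-2=24
Step 2: prey: 51+25-48=28; pred: 24+36-4=56
Step 3: prey: 28+14-62=0; pred: 56+47-11=92
Step 4: prey: 0+0-0=0; pred: 92+0-18=74
Step 5: prey: 0+0-0=0; pred: 74+0-14=60
Step 6: prey: 0+0-0=0; pred: 60+0-12=48
Step 7: prey: 0+0-0=0; pred: 48+0-9=39
Step 8: prey: 0+0-0=0; pred: 39+0-7=32
Max prey = 51 at step 1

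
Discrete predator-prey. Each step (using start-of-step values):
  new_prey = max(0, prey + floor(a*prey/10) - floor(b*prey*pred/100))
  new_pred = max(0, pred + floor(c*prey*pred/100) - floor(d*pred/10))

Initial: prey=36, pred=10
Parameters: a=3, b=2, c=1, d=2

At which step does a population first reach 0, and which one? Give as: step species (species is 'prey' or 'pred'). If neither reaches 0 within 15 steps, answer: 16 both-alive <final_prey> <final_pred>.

Answer: 16 both-alive 4 12

Derivation:
Step 1: prey: 36+10-7=39; pred: 10+3-2=11
Step 2: prey: 39+11-8=42; pred: 11+4-2=13
Step 3: prey: 42+12-10=44; pred: 13+5-2=16
Step 4: prey: 44+13-14=43; pred: 16+7-3=20
Step 5: prey: 43+12-17=38; pred: 20+8-4=24
Step 6: prey: 38+11-18=31; pred: 24+9-4=29
Step 7: prey: 31+9-17=23; pred: 29+8-5=32
Step 8: prey: 23+6-14=15; pred: 32+7-6=33
Step 9: prey: 15+4-9=10; pred: 33+4-6=31
Step 10: prey: 10+3-6=7; pred: 31+3-6=28
Step 11: prey: 7+2-3=6; pred: 28+1-5=24
Step 12: prey: 6+1-2=5; pred: 24+1-4=21
Step 13: prey: 5+1-2=4; pred: 21+1-4=18
Step 14: prey: 4+1-1=4; pred: 18+0-3=15
Step 15: prey: 4+1-1=4; pred: 15+0-3=12
No extinction within 15 steps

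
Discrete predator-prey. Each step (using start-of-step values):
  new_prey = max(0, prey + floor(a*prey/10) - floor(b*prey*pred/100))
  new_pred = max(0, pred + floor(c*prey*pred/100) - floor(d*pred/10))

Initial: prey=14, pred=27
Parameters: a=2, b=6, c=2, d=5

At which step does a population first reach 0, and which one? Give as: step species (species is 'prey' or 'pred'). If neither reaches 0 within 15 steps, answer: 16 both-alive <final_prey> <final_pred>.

Step 1: prey: 14+2-22=0; pred: 27+7-13=21
First extinction: prey at step 1

Answer: 1 prey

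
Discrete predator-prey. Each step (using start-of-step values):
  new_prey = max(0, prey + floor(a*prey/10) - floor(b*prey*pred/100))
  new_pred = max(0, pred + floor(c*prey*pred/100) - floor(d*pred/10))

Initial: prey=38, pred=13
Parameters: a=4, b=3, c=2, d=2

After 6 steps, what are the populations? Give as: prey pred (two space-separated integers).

Step 1: prey: 38+15-14=39; pred: 13+9-2=20
Step 2: prey: 39+15-23=31; pred: 20+15-4=31
Step 3: prey: 31+12-28=15; pred: 31+19-6=44
Step 4: prey: 15+6-19=2; pred: 44+13-8=49
Step 5: prey: 2+0-2=0; pred: 49+1-9=41
Step 6: prey: 0+0-0=0; pred: 41+0-8=33

Answer: 0 33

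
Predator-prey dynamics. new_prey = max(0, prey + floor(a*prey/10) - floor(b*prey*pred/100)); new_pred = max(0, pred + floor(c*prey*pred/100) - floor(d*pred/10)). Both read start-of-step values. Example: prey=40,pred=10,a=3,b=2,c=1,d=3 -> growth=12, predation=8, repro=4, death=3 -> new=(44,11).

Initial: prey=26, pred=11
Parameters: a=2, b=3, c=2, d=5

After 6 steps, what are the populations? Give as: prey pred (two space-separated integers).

Step 1: prey: 26+5-8=23; pred: 11+5-5=11
Step 2: prey: 23+4-7=20; pred: 11+5-5=11
Step 3: prey: 20+4-6=18; pred: 11+4-5=10
Step 4: prey: 18+3-5=16; pred: 10+3-5=8
Step 5: prey: 16+3-3=16; pred: 8+2-4=6
Step 6: prey: 16+3-2=17; pred: 6+1-3=4

Answer: 17 4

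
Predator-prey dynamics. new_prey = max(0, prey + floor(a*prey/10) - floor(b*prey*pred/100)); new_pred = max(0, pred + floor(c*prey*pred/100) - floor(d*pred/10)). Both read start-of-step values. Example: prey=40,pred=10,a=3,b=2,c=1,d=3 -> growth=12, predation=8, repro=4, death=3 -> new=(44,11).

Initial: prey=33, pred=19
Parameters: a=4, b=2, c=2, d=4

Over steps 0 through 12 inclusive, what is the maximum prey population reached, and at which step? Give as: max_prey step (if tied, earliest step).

Step 1: prey: 33+13-12=34; pred: 19+12-7=24
Step 2: prey: 34+13-16=31; pred: 24+16-9=31
Step 3: prey: 31+12-19=24; pred: 31+19-12=38
Step 4: prey: 24+9-18=15; pred: 38+18-15=41
Step 5: prey: 15+6-12=9; pred: 41+12-16=37
Step 6: prey: 9+3-6=6; pred: 37+6-14=29
Step 7: prey: 6+2-3=5; pred: 29+3-11=21
Step 8: prey: 5+2-2=5; pred: 21+2-8=15
Step 9: prey: 5+2-1=6; pred: 15+1-6=10
Step 10: prey: 6+2-1=7; pred: 10+1-4=7
Step 11: prey: 7+2-0=9; pred: 7+0-2=5
Step 12: prey: 9+3-0=12; pred: 5+0-2=3
Max prey = 34 at step 1

Answer: 34 1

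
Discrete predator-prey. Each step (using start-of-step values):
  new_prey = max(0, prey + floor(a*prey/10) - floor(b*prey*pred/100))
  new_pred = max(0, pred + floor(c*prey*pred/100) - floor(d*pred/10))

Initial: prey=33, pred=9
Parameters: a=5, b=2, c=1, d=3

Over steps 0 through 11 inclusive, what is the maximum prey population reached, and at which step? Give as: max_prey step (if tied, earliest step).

Step 1: prey: 33+16-5=44; pred: 9+2-2=9
Step 2: prey: 44+22-7=59; pred: 9+3-2=10
Step 3: prey: 59+29-11=77; pred: 10+5-3=12
Step 4: prey: 77+38-18=97; pred: 12+9-3=18
Step 5: prey: 97+48-34=111; pred: 18+17-5=30
Step 6: prey: 111+55-66=100; pred: 30+33-9=54
Step 7: prey: 100+50-108=42; pred: 54+54-16=92
Step 8: prey: 42+21-77=0; pred: 92+38-27=103
Step 9: prey: 0+0-0=0; pred: 103+0-30=73
Step 10: prey: 0+0-0=0; pred: 73+0-21=52
Step 11: prey: 0+0-0=0; pred: 52+0-15=37
Max prey = 111 at step 5

Answer: 111 5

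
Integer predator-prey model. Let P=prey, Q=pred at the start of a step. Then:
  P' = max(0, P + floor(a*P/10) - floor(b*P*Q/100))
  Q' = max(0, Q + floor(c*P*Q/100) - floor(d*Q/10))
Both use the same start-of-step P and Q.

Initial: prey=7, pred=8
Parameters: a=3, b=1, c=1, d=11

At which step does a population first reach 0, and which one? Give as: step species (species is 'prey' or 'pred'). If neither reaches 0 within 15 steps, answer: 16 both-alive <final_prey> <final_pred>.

Step 1: prey: 7+2-0=9; pred: 8+0-8=0
First extinction: pred at step 1

Answer: 1 pred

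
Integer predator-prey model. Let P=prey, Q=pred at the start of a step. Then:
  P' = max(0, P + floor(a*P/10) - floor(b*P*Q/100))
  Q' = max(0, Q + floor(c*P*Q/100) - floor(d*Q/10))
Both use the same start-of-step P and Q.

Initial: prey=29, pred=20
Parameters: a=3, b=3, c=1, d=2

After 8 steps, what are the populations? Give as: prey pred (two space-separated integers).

Answer: 5 8

Derivation:
Step 1: prey: 29+8-17=20; pred: 20+5-4=21
Step 2: prey: 20+6-12=14; pred: 21+4-4=21
Step 3: prey: 14+4-8=10; pred: 21+2-4=19
Step 4: prey: 10+3-5=8; pred: 19+1-3=17
Step 5: prey: 8+2-4=6; pred: 17+1-3=15
Step 6: prey: 6+1-2=5; pred: 15+0-3=12
Step 7: prey: 5+1-1=5; pred: 12+0-2=10
Step 8: prey: 5+1-1=5; pred: 10+0-2=8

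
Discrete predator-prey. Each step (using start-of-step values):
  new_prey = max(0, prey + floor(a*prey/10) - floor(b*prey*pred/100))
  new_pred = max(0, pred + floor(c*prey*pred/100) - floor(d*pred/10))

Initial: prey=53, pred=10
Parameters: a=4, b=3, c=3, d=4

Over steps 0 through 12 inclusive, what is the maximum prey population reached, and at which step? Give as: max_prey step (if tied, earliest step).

Step 1: prey: 53+21-15=59; pred: 10+15-4=21
Step 2: prey: 59+23-37=45; pred: 21+37-8=50
Step 3: prey: 45+18-67=0; pred: 50+67-20=97
Step 4: prey: 0+0-0=0; pred: 97+0-38=59
Step 5: prey: 0+0-0=0; pred: 59+0-23=36
Step 6: prey: 0+0-0=0; pred: 36+0-14=22
Step 7: prey: 0+0-0=0; pred: 22+0-8=14
Step 8: prey: 0+0-0=0; pred: 14+0-5=9
Step 9: prey: 0+0-0=0; pred: 9+0-3=6
Step 10: prey: 0+0-0=0; pred: 6+0-2=4
Step 11: prey: 0+0-0=0; pred: 4+0-1=3
Step 12: prey: 0+0-0=0; pred: 3+0-1=2
Max prey = 59 at step 1

Answer: 59 1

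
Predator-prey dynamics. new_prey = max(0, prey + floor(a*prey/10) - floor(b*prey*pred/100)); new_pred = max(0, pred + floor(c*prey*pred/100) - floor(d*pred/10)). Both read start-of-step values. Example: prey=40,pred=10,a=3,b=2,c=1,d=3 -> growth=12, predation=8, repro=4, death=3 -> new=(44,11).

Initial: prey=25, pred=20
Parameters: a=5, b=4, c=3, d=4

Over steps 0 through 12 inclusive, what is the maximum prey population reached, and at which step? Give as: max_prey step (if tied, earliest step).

Answer: 26 12

Derivation:
Step 1: prey: 25+12-20=17; pred: 20+15-8=27
Step 2: prey: 17+8-18=7; pred: 27+13-10=30
Step 3: prey: 7+3-8=2; pred: 30+6-12=24
Step 4: prey: 2+1-1=2; pred: 24+1-9=16
Step 5: prey: 2+1-1=2; pred: 16+0-6=10
Step 6: prey: 2+1-0=3; pred: 10+0-4=6
Step 7: prey: 3+1-0=4; pred: 6+0-2=4
Step 8: prey: 4+2-0=6; pred: 4+0-1=3
Step 9: prey: 6+3-0=9; pred: 3+0-1=2
Step 10: prey: 9+4-0=13; pred: 2+0-0=2
Step 11: prey: 13+6-1=18; pred: 2+0-0=2
Step 12: prey: 18+9-1=26; pred: 2+1-0=3
Max prey = 26 at step 12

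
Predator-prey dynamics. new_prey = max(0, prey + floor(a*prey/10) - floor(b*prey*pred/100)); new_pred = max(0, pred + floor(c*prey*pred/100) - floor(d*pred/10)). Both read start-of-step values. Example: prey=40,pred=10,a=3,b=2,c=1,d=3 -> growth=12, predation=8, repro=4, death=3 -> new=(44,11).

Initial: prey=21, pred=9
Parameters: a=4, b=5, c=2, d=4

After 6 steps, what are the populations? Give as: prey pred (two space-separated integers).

Step 1: prey: 21+8-9=20; pred: 9+3-3=9
Step 2: prey: 20+8-9=19; pred: 9+3-3=9
Step 3: prey: 19+7-8=18; pred: 9+3-3=9
Step 4: prey: 18+7-8=17; pred: 9+3-3=9
Step 5: prey: 17+6-7=16; pred: 9+3-3=9
Step 6: prey: 16+6-7=15; pred: 9+2-3=8

Answer: 15 8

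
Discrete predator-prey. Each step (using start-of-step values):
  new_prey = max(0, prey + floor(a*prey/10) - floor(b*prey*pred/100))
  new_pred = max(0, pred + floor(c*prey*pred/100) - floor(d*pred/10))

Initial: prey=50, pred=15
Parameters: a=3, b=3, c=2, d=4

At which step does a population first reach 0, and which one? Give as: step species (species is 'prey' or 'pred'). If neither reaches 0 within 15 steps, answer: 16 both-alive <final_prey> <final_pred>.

Answer: 16 both-alive 1 2

Derivation:
Step 1: prey: 50+15-22=43; pred: 15+15-6=24
Step 2: prey: 43+12-30=25; pred: 24+20-9=35
Step 3: prey: 25+7-26=6; pred: 35+17-14=38
Step 4: prey: 6+1-6=1; pred: 38+4-15=27
Step 5: prey: 1+0-0=1; pred: 27+0-10=17
Step 6: prey: 1+0-0=1; pred: 17+0-6=11
Step 7: prey: 1+0-0=1; pred: 11+0-4=7
Step 8: prey: 1+0-0=1; pred: 7+0-2=5
Step 9: prey: 1+0-0=1; pred: 5+0-2=3
Step 10: prey: 1+0-0=1; pred: 3+0-1=2
Step 11: prey: 1+0-0=1; pred: 2+0-0=2
Steps 12-15: state stable at prey=1, pred=2 (no change)
No extinction within 15 steps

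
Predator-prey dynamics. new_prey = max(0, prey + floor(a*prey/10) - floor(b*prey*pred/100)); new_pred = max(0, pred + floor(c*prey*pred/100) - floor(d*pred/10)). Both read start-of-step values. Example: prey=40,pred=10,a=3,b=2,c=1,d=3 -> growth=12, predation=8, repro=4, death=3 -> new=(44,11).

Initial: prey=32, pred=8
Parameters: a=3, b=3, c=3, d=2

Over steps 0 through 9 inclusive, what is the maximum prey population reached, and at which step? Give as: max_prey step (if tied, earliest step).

Answer: 34 1

Derivation:
Step 1: prey: 32+9-7=34; pred: 8+7-1=14
Step 2: prey: 34+10-14=30; pred: 14+14-2=26
Step 3: prey: 30+9-23=16; pred: 26+23-5=44
Step 4: prey: 16+4-21=0; pred: 44+21-8=57
Step 5: prey: 0+0-0=0; pred: 57+0-11=46
Step 6: prey: 0+0-0=0; pred: 46+0-9=37
Step 7: prey: 0+0-0=0; pred: 37+0-7=30
Step 8: prey: 0+0-0=0; pred: 30+0-6=24
Step 9: prey: 0+0-0=0; pred: 24+0-4=20
Max prey = 34 at step 1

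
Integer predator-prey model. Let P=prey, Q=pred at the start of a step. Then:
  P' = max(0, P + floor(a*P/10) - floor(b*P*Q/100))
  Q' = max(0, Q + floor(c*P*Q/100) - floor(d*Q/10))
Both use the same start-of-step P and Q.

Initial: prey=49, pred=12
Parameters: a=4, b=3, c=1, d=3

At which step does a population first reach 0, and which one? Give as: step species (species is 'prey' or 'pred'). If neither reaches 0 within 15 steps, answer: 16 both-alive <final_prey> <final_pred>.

Answer: 16 both-alive 21 3

Derivation:
Step 1: prey: 49+19-17=51; pred: 12+5-3=14
Step 2: prey: 51+20-21=50; pred: 14+7-4=17
Step 3: prey: 50+20-25=45; pred: 17+8-5=20
Step 4: prey: 45+18-27=36; pred: 20+9-6=23
Step 5: prey: 36+14-24=26; pred: 23+8-6=25
Step 6: prey: 26+10-19=17; pred: 25+6-7=24
Step 7: prey: 17+6-12=11; pred: 24+4-7=21
Step 8: prey: 11+4-6=9; pred: 21+2-6=17
Step 9: prey: 9+3-4=8; pred: 17+1-5=13
Step 10: prey: 8+3-3=8; pred: 13+1-3=11
Step 11: prey: 8+3-2=9; pred: 11+0-3=8
Step 12: prey: 9+3-2=10; pred: 8+0-2=6
Step 13: prey: 10+4-1=13; pred: 6+0-1=5
Step 14: prey: 13+5-1=17; pred: 5+0-1=4
Step 15: prey: 17+6-2=21; pred: 4+0-1=3
No extinction within 15 steps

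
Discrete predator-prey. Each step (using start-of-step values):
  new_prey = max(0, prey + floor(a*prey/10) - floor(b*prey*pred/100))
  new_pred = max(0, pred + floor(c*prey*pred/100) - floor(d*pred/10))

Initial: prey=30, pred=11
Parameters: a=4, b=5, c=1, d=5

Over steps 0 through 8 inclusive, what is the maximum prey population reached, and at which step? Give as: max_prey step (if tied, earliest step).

Answer: 73 8

Derivation:
Step 1: prey: 30+12-16=26; pred: 11+3-5=9
Step 2: prey: 26+10-11=25; pred: 9+2-4=7
Step 3: prey: 25+10-8=27; pred: 7+1-3=5
Step 4: prey: 27+10-6=31; pred: 5+1-2=4
Step 5: prey: 31+12-6=37; pred: 4+1-2=3
Step 6: prey: 37+14-5=46; pred: 3+1-1=3
Step 7: prey: 46+18-6=58; pred: 3+1-1=3
Step 8: prey: 58+23-8=73; pred: 3+1-1=3
Max prey = 73 at step 8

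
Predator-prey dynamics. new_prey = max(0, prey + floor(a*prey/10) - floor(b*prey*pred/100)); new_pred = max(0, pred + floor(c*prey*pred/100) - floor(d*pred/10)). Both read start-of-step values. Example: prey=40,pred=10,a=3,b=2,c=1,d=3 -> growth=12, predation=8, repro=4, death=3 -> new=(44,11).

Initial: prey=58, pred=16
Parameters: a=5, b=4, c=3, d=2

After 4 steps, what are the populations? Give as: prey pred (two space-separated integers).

Step 1: prey: 58+29-37=50; pred: 16+27-3=40
Step 2: prey: 50+25-80=0; pred: 40+60-8=92
Step 3: prey: 0+0-0=0; pred: 92+0-18=74
Step 4: prey: 0+0-0=0; pred: 74+0-14=60

Answer: 0 60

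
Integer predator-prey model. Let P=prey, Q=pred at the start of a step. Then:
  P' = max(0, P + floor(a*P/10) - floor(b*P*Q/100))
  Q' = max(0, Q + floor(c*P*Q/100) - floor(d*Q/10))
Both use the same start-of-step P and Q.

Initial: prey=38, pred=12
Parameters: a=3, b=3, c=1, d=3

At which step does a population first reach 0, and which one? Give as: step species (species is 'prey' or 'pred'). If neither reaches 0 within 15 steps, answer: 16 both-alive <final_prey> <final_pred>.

Step 1: prey: 38+11-13=36; pred: 12+4-3=13
Step 2: prey: 36+10-14=32; pred: 13+4-3=14
Step 3: prey: 32+9-13=28; pred: 14+4-4=14
Step 4: prey: 28+8-11=25; pred: 14+3-4=13
Step 5: prey: 25+7-9=23; pred: 13+3-3=13
Step 6: prey: 23+6-8=21; pred: 13+2-3=12
Step 7: prey: 21+6-7=20; pred: 12+2-3=11
Step 8: prey: 20+6-6=20; pred: 11+2-3=10
Step 9: prey: 20+6-6=20; pred: 10+2-3=9
Step 10: prey: 20+6-5=21; pred: 9+1-2=8
Step 11: prey: 21+6-5=22; pred: 8+1-2=7
Step 12: prey: 22+6-4=24; pred: 7+1-2=6
Step 13: prey: 24+7-4=27; pred: 6+1-1=6
Step 14: prey: 27+8-4=31; pred: 6+1-1=6
Step 15: prey: 31+9-5=35; pred: 6+1-1=6
No extinction within 15 steps

Answer: 16 both-alive 35 6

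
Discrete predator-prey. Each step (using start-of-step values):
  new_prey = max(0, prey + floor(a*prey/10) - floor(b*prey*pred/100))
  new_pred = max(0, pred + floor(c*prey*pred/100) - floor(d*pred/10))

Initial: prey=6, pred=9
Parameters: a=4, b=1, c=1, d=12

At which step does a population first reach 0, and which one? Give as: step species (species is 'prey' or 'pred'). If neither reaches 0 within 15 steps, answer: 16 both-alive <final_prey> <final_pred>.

Step 1: prey: 6+2-0=8; pred: 9+0-10=0
First extinction: pred at step 1

Answer: 1 pred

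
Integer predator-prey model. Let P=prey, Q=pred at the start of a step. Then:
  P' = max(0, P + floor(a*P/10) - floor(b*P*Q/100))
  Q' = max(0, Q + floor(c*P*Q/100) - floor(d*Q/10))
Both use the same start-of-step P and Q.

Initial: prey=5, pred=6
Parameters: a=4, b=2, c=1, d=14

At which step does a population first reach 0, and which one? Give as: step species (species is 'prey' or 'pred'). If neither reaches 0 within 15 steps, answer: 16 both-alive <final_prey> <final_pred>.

Answer: 1 pred

Derivation:
Step 1: prey: 5+2-0=7; pred: 6+0-8=0
First extinction: pred at step 1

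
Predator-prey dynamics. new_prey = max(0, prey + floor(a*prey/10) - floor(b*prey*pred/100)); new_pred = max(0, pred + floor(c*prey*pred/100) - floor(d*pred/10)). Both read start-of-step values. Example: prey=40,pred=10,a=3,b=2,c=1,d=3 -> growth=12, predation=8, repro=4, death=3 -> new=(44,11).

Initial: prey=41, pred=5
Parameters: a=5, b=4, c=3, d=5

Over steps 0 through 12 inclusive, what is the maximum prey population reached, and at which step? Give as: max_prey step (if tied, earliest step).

Answer: 60 2

Derivation:
Step 1: prey: 41+20-8=53; pred: 5+6-2=9
Step 2: prey: 53+26-19=60; pred: 9+14-4=19
Step 3: prey: 60+30-45=45; pred: 19+34-9=44
Step 4: prey: 45+22-79=0; pred: 44+59-22=81
Step 5: prey: 0+0-0=0; pred: 81+0-40=41
Step 6: prey: 0+0-0=0; pred: 41+0-20=21
Step 7: prey: 0+0-0=0; pred: 21+0-10=11
Step 8: prey: 0+0-0=0; pred: 11+0-5=6
Step 9: prey: 0+0-0=0; pred: 6+0-3=3
Step 10: prey: 0+0-0=0; pred: 3+0-1=2
Step 11: prey: 0+0-0=0; pred: 2+0-1=1
Step 12: prey: 0+0-0=0; pred: 1+0-0=1
Max prey = 60 at step 2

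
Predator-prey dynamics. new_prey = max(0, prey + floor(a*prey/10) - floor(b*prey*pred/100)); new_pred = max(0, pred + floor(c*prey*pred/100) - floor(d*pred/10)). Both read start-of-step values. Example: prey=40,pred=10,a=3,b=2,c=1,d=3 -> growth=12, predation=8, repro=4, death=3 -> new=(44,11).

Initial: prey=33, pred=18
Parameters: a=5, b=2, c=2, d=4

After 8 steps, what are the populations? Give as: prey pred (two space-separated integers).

Answer: 2 20

Derivation:
Step 1: prey: 33+16-11=38; pred: 18+11-7=22
Step 2: prey: 38+19-16=41; pred: 22+16-8=30
Step 3: prey: 41+20-24=37; pred: 30+24-12=42
Step 4: prey: 37+18-31=24; pred: 42+31-16=57
Step 5: prey: 24+12-27=9; pred: 57+27-22=62
Step 6: prey: 9+4-11=2; pred: 62+11-24=49
Step 7: prey: 2+1-1=2; pred: 49+1-19=31
Step 8: prey: 2+1-1=2; pred: 31+1-12=20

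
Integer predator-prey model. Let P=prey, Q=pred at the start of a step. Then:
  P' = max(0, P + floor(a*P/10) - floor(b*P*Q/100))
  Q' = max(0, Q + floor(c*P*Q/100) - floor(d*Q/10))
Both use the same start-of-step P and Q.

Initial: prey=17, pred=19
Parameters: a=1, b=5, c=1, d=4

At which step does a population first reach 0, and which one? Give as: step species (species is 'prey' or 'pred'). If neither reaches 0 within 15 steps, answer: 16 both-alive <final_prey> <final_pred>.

Answer: 16 both-alive 1 2

Derivation:
Step 1: prey: 17+1-16=2; pred: 19+3-7=15
Step 2: prey: 2+0-1=1; pred: 15+0-6=9
Step 3: prey: 1+0-0=1; pred: 9+0-3=6
Step 4: prey: 1+0-0=1; pred: 6+0-2=4
Step 5: prey: 1+0-0=1; pred: 4+0-1=3
Step 6: prey: 1+0-0=1; pred: 3+0-1=2
Step 7: prey: 1+0-0=1; pred: 2+0-0=2
Steps 8-15: state stable at prey=1, pred=2 (no change)
No extinction within 15 steps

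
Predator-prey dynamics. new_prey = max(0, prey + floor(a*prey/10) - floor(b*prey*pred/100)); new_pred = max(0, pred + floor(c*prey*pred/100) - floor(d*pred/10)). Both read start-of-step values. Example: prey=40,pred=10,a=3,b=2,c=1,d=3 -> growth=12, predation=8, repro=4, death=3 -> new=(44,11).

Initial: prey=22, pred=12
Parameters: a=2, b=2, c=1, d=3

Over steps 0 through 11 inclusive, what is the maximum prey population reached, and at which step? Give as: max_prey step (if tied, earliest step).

Step 1: prey: 22+4-5=21; pred: 12+2-3=11
Step 2: prey: 21+4-4=21; pred: 11+2-3=10
Step 3: prey: 21+4-4=21; pred: 10+2-3=9
Step 4: prey: 21+4-3=22; pred: 9+1-2=8
Step 5: prey: 22+4-3=23; pred: 8+1-2=7
Step 6: prey: 23+4-3=24; pred: 7+1-2=6
Step 7: prey: 24+4-2=26; pred: 6+1-1=6
Step 8: prey: 26+5-3=28; pred: 6+1-1=6
Step 9: prey: 28+5-3=30; pred: 6+1-1=6
Step 10: prey: 30+6-3=33; pred: 6+1-1=6
Step 11: prey: 33+6-3=36; pred: 6+1-1=6
Max prey = 36 at step 11

Answer: 36 11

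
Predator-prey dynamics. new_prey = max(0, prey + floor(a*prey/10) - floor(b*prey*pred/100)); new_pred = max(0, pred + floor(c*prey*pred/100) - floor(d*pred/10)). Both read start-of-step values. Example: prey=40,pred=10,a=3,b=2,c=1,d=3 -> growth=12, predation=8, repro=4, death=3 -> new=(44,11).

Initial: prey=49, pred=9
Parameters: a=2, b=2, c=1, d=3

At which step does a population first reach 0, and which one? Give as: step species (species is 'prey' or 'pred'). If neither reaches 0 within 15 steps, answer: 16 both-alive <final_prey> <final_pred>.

Answer: 16 both-alive 13 4

Derivation:
Step 1: prey: 49+9-8=50; pred: 9+4-2=11
Step 2: prey: 50+10-11=49; pred: 11+5-3=13
Step 3: prey: 49+9-12=46; pred: 13+6-3=16
Step 4: prey: 46+9-14=41; pred: 16+7-4=19
Step 5: prey: 41+8-15=34; pred: 19+7-5=21
Step 6: prey: 34+6-14=26; pred: 21+7-6=22
Step 7: prey: 26+5-11=20; pred: 22+5-6=21
Step 8: prey: 20+4-8=16; pred: 21+4-6=19
Step 9: prey: 16+3-6=13; pred: 19+3-5=17
Step 10: prey: 13+2-4=11; pred: 17+2-5=14
Step 11: prey: 11+2-3=10; pred: 14+1-4=11
Step 12: prey: 10+2-2=10; pred: 11+1-3=9
Step 13: prey: 10+2-1=11; pred: 9+0-2=7
Step 14: prey: 11+2-1=12; pred: 7+0-2=5
Step 15: prey: 12+2-1=13; pred: 5+0-1=4
No extinction within 15 steps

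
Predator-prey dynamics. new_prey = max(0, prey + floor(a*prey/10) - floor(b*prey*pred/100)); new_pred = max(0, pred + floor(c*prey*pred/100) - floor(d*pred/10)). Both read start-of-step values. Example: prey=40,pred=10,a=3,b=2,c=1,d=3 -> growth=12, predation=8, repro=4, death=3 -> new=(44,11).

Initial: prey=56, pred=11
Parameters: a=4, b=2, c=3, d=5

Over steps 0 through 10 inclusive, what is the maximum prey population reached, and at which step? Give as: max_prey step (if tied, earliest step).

Answer: 66 1

Derivation:
Step 1: prey: 56+22-12=66; pred: 11+18-5=24
Step 2: prey: 66+26-31=61; pred: 24+47-12=59
Step 3: prey: 61+24-71=14; pred: 59+107-29=137
Step 4: prey: 14+5-38=0; pred: 137+57-68=126
Step 5: prey: 0+0-0=0; pred: 126+0-63=63
Step 6: prey: 0+0-0=0; pred: 63+0-31=32
Step 7: prey: 0+0-0=0; pred: 32+0-16=16
Step 8: prey: 0+0-0=0; pred: 16+0-8=8
Step 9: prey: 0+0-0=0; pred: 8+0-4=4
Step 10: prey: 0+0-0=0; pred: 4+0-2=2
Max prey = 66 at step 1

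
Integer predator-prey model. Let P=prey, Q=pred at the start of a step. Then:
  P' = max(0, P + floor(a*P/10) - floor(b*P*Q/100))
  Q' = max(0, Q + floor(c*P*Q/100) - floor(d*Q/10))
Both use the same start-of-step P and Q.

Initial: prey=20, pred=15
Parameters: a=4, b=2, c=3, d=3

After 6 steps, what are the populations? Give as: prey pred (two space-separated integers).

Step 1: prey: 20+8-6=22; pred: 15+9-4=20
Step 2: prey: 22+8-8=22; pred: 20+13-6=27
Step 3: prey: 22+8-11=19; pred: 27+17-8=36
Step 4: prey: 19+7-13=13; pred: 36+20-10=46
Step 5: prey: 13+5-11=7; pred: 46+17-13=50
Step 6: prey: 7+2-7=2; pred: 50+10-15=45

Answer: 2 45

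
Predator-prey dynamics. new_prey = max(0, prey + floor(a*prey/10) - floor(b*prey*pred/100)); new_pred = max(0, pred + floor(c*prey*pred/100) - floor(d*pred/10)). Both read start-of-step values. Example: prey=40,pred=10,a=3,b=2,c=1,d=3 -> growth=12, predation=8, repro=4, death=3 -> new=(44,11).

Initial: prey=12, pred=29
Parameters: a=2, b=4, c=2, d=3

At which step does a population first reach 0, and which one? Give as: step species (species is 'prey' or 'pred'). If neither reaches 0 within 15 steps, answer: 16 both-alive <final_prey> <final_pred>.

Answer: 2 prey

Derivation:
Step 1: prey: 12+2-13=1; pred: 29+6-8=27
Step 2: prey: 1+0-1=0; pred: 27+0-8=19
First extinction: prey at step 2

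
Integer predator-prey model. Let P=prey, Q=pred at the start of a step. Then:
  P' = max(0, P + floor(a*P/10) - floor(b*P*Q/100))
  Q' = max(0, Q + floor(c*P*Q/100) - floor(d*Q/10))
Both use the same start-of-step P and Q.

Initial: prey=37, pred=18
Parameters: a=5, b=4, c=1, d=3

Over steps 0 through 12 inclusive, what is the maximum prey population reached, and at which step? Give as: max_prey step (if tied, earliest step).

Answer: 49 12

Derivation:
Step 1: prey: 37+18-26=29; pred: 18+6-5=19
Step 2: prey: 29+14-22=21; pred: 19+5-5=19
Step 3: prey: 21+10-15=16; pred: 19+3-5=17
Step 4: prey: 16+8-10=14; pred: 17+2-5=14
Step 5: prey: 14+7-7=14; pred: 14+1-4=11
Step 6: prey: 14+7-6=15; pred: 11+1-3=9
Step 7: prey: 15+7-5=17; pred: 9+1-2=8
Step 8: prey: 17+8-5=20; pred: 8+1-2=7
Step 9: prey: 20+10-5=25; pred: 7+1-2=6
Step 10: prey: 25+12-6=31; pred: 6+1-1=6
Step 11: prey: 31+15-7=39; pred: 6+1-1=6
Step 12: prey: 39+19-9=49; pred: 6+2-1=7
Max prey = 49 at step 12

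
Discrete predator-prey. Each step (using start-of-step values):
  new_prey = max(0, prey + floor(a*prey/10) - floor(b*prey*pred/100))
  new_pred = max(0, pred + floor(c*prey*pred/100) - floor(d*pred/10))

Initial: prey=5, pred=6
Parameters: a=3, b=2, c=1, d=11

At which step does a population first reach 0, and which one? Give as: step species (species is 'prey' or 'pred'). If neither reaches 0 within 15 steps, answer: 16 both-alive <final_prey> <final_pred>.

Answer: 1 pred

Derivation:
Step 1: prey: 5+1-0=6; pred: 6+0-6=0
First extinction: pred at step 1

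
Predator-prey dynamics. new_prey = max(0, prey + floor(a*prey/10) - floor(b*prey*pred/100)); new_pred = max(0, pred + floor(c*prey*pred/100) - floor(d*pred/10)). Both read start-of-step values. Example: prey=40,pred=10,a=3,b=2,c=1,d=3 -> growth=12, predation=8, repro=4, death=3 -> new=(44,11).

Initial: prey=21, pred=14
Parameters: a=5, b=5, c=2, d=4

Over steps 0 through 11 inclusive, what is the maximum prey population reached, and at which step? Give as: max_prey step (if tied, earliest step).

Answer: 35 11

Derivation:
Step 1: prey: 21+10-14=17; pred: 14+5-5=14
Step 2: prey: 17+8-11=14; pred: 14+4-5=13
Step 3: prey: 14+7-9=12; pred: 13+3-5=11
Step 4: prey: 12+6-6=12; pred: 11+2-4=9
Step 5: prey: 12+6-5=13; pred: 9+2-3=8
Step 6: prey: 13+6-5=14; pred: 8+2-3=7
Step 7: prey: 14+7-4=17; pred: 7+1-2=6
Step 8: prey: 17+8-5=20; pred: 6+2-2=6
Step 9: prey: 20+10-6=24; pred: 6+2-2=6
Step 10: prey: 24+12-7=29; pred: 6+2-2=6
Step 11: prey: 29+14-8=35; pred: 6+3-2=7
Max prey = 35 at step 11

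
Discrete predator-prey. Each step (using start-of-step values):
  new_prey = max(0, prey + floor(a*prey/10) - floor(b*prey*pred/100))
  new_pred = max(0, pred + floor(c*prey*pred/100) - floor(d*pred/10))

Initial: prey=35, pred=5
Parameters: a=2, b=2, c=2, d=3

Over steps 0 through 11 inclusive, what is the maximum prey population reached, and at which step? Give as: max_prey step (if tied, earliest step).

Answer: 41 2

Derivation:
Step 1: prey: 35+7-3=39; pred: 5+3-1=7
Step 2: prey: 39+7-5=41; pred: 7+5-2=10
Step 3: prey: 41+8-8=41; pred: 10+8-3=15
Step 4: prey: 41+8-12=37; pred: 15+12-4=23
Step 5: prey: 37+7-17=27; pred: 23+17-6=34
Step 6: prey: 27+5-18=14; pred: 34+18-10=42
Step 7: prey: 14+2-11=5; pred: 42+11-12=41
Step 8: prey: 5+1-4=2; pred: 41+4-12=33
Step 9: prey: 2+0-1=1; pred: 33+1-9=25
Step 10: prey: 1+0-0=1; pred: 25+0-7=18
Step 11: prey: 1+0-0=1; pred: 18+0-5=13
Max prey = 41 at step 2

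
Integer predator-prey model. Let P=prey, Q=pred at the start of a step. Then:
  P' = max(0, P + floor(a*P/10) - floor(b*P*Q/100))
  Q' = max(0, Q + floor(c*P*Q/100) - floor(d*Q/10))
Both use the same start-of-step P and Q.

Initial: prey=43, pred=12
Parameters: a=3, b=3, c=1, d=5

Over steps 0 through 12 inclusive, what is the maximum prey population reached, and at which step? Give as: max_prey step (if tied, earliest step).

Answer: 95 11

Derivation:
Step 1: prey: 43+12-15=40; pred: 12+5-6=11
Step 2: prey: 40+12-13=39; pred: 11+4-5=10
Step 3: prey: 39+11-11=39; pred: 10+3-5=8
Step 4: prey: 39+11-9=41; pred: 8+3-4=7
Step 5: prey: 41+12-8=45; pred: 7+2-3=6
Step 6: prey: 45+13-8=50; pred: 6+2-3=5
Step 7: prey: 50+15-7=58; pred: 5+2-2=5
Step 8: prey: 58+17-8=67; pred: 5+2-2=5
Step 9: prey: 67+20-10=77; pred: 5+3-2=6
Step 10: prey: 77+23-13=87; pred: 6+4-3=7
Step 11: prey: 87+26-18=95; pred: 7+6-3=10
Step 12: prey: 95+28-28=95; pred: 10+9-5=14
Max prey = 95 at step 11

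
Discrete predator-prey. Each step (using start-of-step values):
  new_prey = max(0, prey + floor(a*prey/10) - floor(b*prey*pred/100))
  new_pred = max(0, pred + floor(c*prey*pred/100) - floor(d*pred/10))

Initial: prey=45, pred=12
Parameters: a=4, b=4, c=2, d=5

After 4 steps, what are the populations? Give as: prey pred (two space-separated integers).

Step 1: prey: 45+18-21=42; pred: 12+10-6=16
Step 2: prey: 42+16-26=32; pred: 16+13-8=21
Step 3: prey: 32+12-26=18; pred: 21+13-10=24
Step 4: prey: 18+7-17=8; pred: 24+8-12=20

Answer: 8 20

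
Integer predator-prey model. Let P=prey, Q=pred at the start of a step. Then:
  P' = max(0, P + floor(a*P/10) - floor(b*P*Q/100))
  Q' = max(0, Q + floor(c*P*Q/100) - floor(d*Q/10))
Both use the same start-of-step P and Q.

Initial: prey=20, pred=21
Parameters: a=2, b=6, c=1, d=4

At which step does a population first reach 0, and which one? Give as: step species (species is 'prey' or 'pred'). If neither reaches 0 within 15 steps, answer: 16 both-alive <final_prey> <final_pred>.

Answer: 1 prey

Derivation:
Step 1: prey: 20+4-25=0; pred: 21+4-8=17
First extinction: prey at step 1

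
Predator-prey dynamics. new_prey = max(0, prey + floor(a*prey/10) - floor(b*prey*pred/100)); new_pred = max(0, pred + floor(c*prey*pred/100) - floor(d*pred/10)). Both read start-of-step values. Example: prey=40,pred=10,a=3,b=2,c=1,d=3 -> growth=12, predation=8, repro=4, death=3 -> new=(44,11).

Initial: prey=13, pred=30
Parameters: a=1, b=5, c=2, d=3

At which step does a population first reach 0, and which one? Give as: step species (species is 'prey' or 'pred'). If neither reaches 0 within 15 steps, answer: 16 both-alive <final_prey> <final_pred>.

Answer: 1 prey

Derivation:
Step 1: prey: 13+1-19=0; pred: 30+7-9=28
First extinction: prey at step 1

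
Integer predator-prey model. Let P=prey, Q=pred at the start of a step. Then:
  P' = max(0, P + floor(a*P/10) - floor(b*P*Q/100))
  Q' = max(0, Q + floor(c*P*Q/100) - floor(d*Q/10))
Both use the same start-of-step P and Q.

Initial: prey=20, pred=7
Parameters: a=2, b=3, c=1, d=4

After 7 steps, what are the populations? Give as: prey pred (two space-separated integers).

Step 1: prey: 20+4-4=20; pred: 7+1-2=6
Step 2: prey: 20+4-3=21; pred: 6+1-2=5
Step 3: prey: 21+4-3=22; pred: 5+1-2=4
Step 4: prey: 22+4-2=24; pred: 4+0-1=3
Step 5: prey: 24+4-2=26; pred: 3+0-1=2
Step 6: prey: 26+5-1=30; pred: 2+0-0=2
Step 7: prey: 30+6-1=35; pred: 2+0-0=2

Answer: 35 2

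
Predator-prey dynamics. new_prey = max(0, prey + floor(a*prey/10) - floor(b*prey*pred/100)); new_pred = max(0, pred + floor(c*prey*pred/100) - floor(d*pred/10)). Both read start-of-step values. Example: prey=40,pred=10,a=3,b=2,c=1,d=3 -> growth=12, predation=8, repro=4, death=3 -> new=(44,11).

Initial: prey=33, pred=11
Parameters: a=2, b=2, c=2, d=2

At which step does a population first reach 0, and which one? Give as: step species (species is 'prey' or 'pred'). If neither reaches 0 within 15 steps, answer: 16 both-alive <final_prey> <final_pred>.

Step 1: prey: 33+6-7=32; pred: 11+7-2=16
Step 2: prey: 32+6-10=28; pred: 16+10-3=23
Step 3: prey: 28+5-12=21; pred: 23+12-4=31
Step 4: prey: 21+4-13=12; pred: 31+13-6=38
Step 5: prey: 12+2-9=5; pred: 38+9-7=40
Step 6: prey: 5+1-4=2; pred: 40+4-8=36
Step 7: prey: 2+0-1=1; pred: 36+1-7=30
Step 8: prey: 1+0-0=1; pred: 30+0-6=24
Step 9: prey: 1+0-0=1; pred: 24+0-4=20
Step 10: prey: 1+0-0=1; pred: 20+0-4=16
Step 11: prey: 1+0-0=1; pred: 16+0-3=13
Step 12: prey: 1+0-0=1; pred: 13+0-2=11
Step 13: prey: 1+0-0=1; pred: 11+0-2=9
Step 14: prey: 1+0-0=1; pred: 9+0-1=8
Step 15: prey: 1+0-0=1; pred: 8+0-1=7
No extinction within 15 steps

Answer: 16 both-alive 1 7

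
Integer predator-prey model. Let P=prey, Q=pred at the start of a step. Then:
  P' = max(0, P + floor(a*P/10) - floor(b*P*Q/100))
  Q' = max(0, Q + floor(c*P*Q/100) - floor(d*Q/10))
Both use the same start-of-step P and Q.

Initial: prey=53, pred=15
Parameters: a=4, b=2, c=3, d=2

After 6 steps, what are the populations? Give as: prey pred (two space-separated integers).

Answer: 0 93

Derivation:
Step 1: prey: 53+21-15=59; pred: 15+23-3=35
Step 2: prey: 59+23-41=41; pred: 35+61-7=89
Step 3: prey: 41+16-72=0; pred: 89+109-17=181
Step 4: prey: 0+0-0=0; pred: 181+0-36=145
Step 5: prey: 0+0-0=0; pred: 145+0-29=116
Step 6: prey: 0+0-0=0; pred: 116+0-23=93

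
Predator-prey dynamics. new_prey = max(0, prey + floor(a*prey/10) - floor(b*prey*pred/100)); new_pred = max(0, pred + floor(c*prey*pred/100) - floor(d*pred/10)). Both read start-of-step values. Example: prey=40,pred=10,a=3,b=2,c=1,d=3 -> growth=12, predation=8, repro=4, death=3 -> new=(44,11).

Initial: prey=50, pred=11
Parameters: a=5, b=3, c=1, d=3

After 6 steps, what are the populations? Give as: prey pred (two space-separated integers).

Step 1: prey: 50+25-16=59; pred: 11+5-3=13
Step 2: prey: 59+29-23=65; pred: 13+7-3=17
Step 3: prey: 65+32-33=64; pred: 17+11-5=23
Step 4: prey: 64+32-44=52; pred: 23+14-6=31
Step 5: prey: 52+26-48=30; pred: 31+16-9=38
Step 6: prey: 30+15-34=11; pred: 38+11-11=38

Answer: 11 38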